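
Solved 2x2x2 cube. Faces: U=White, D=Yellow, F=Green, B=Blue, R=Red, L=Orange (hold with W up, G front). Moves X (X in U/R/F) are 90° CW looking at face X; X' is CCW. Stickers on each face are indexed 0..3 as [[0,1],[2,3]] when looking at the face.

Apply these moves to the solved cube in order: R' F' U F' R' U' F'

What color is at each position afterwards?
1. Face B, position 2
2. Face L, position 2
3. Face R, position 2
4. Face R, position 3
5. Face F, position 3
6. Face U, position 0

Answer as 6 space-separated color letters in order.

Answer: W O W O G Y

Derivation:
After move 1 (R'): R=RRRR U=WBWB F=GWGW D=YGYG B=YBYB
After move 2 (F'): F=WWGG U=WBRR R=GRYR D=OOYG L=OBOW
After move 3 (U): U=RWRB F=GRGG R=YBYR B=OBYB L=WWOW
After move 4 (F'): F=RGGG U=RWYY R=OBOR D=WWYG L=WBOR
After move 5 (R'): R=BROO U=RYYO F=RWGY D=WGYG B=GBWB
After move 6 (U'): U=YORY F=WBGY R=RWOO B=BRWB L=GBOR
After move 7 (F'): F=BYWG U=YORO R=GWWO D=BRYG L=GYOR
Query 1: B[2] = W
Query 2: L[2] = O
Query 3: R[2] = W
Query 4: R[3] = O
Query 5: F[3] = G
Query 6: U[0] = Y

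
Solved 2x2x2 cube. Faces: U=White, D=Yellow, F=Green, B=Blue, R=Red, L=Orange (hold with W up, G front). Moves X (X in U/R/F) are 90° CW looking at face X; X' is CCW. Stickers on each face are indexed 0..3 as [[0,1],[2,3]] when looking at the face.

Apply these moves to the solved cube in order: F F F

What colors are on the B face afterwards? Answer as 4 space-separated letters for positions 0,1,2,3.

Answer: B B B B

Derivation:
After move 1 (F): F=GGGG U=WWOO R=WRWR D=RRYY L=OYOY
After move 2 (F): F=GGGG U=WWYY R=OROR D=WWYY L=OROR
After move 3 (F): F=GGGG U=WWRR R=YRYR D=OOYY L=OWOW
Query: B face = BBBB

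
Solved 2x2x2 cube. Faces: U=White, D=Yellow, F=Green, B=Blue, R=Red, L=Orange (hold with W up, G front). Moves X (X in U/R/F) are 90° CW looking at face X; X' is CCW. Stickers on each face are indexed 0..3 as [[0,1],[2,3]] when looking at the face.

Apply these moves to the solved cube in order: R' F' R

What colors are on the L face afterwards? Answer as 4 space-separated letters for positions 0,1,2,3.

Answer: O B O W

Derivation:
After move 1 (R'): R=RRRR U=WBWB F=GWGW D=YGYG B=YBYB
After move 2 (F'): F=WWGG U=WBRR R=GRYR D=OOYG L=OBOW
After move 3 (R): R=YGRR U=WWRG F=WOGG D=OYYY B=RBBB
Query: L face = OBOW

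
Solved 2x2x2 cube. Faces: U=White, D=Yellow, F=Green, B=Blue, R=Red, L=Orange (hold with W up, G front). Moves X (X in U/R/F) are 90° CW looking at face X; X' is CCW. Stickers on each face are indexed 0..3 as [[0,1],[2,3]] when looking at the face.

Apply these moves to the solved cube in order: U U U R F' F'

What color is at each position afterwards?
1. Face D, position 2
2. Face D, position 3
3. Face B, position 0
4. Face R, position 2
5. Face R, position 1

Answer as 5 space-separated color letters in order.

After move 1 (U): U=WWWW F=RRGG R=BBRR B=OOBB L=GGOO
After move 2 (U): U=WWWW F=BBGG R=OORR B=GGBB L=RROO
After move 3 (U): U=WWWW F=OOGG R=GGRR B=RRBB L=BBOO
After move 4 (R): R=RGRG U=WOWG F=OYGY D=YBYR B=WRWB
After move 5 (F'): F=YYOG U=WORR R=BGYG D=BOYR L=BGOW
After move 6 (F'): F=YGYO U=WOBY R=OGBG D=GWYR L=BROR
Query 1: D[2] = Y
Query 2: D[3] = R
Query 3: B[0] = W
Query 4: R[2] = B
Query 5: R[1] = G

Answer: Y R W B G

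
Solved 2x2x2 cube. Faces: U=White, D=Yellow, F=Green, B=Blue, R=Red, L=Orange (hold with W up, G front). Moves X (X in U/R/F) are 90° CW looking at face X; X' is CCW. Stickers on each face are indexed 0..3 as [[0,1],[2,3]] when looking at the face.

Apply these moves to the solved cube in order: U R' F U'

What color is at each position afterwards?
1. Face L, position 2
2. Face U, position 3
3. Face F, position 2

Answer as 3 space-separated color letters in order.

After move 1 (U): U=WWWW F=RRGG R=BBRR B=OOBB L=GGOO
After move 2 (R'): R=BRBR U=WBWO F=RWGW D=YRYG B=YOYB
After move 3 (F): F=GRWW U=WBOG R=WROR D=BBYG L=GYOR
After move 4 (U'): U=BGWO F=GYWW R=GROR B=WRYB L=YOOR
Query 1: L[2] = O
Query 2: U[3] = O
Query 3: F[2] = W

Answer: O O W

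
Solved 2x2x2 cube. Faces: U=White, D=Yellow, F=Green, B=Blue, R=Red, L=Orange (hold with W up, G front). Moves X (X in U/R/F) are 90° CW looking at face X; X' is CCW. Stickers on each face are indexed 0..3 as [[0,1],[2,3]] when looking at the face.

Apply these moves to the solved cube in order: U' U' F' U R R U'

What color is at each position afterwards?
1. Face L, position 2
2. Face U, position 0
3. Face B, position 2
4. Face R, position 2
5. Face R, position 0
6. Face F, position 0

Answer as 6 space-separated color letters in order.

After move 1 (U'): U=WWWW F=OOGG R=GGRR B=RRBB L=BBOO
After move 2 (U'): U=WWWW F=BBGG R=OORR B=GGBB L=RROO
After move 3 (F'): F=BGBG U=WWOR R=YOYR D=ROYY L=RWOW
After move 4 (U): U=OWRW F=YOBG R=GGYR B=RWBB L=BGOW
After move 5 (R): R=YGRG U=OORG F=YOBY D=RBYR B=WWWB
After move 6 (R): R=RYGG U=OORY F=YBBR D=RWYW B=GWOB
After move 7 (U'): U=OYOR F=BGBR R=YBGG B=RYOB L=GWOW
Query 1: L[2] = O
Query 2: U[0] = O
Query 3: B[2] = O
Query 4: R[2] = G
Query 5: R[0] = Y
Query 6: F[0] = B

Answer: O O O G Y B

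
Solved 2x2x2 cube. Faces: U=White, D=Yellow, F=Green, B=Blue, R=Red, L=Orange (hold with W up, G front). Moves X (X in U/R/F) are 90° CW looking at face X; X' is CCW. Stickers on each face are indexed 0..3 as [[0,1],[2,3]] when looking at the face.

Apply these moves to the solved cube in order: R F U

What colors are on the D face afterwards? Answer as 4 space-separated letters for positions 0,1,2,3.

Answer: R R Y B

Derivation:
After move 1 (R): R=RRRR U=WGWG F=GYGY D=YBYB B=WBWB
After move 2 (F): F=GGYY U=WGOO R=WRGR D=RRYB L=OYOB
After move 3 (U): U=OWOG F=WRYY R=WBGR B=OYWB L=GGOB
Query: D face = RRYB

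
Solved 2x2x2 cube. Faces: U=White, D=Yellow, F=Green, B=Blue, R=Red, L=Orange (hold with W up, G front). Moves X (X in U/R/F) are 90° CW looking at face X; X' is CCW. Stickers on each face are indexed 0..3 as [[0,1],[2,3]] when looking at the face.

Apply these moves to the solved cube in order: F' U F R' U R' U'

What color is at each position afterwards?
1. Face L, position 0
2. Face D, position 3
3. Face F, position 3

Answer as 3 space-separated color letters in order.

Answer: R G B

Derivation:
After move 1 (F'): F=GGGG U=WWRR R=YRYR D=OOYY L=OWOW
After move 2 (U): U=RWRW F=YRGG R=BBYR B=OWBB L=GGOW
After move 3 (F): F=GYGR U=RWWG R=RBWR D=YBYY L=GOOO
After move 4 (R'): R=BRRW U=RBWO F=GWGG D=YYYR B=YWBB
After move 5 (U): U=WROB F=BRGG R=YWRW B=GOBB L=GWOO
After move 6 (R'): R=WWYR U=WBOG F=BRGB D=YRYG B=ROYB
After move 7 (U'): U=BGWO F=GWGB R=BRYR B=WWYB L=ROOO
Query 1: L[0] = R
Query 2: D[3] = G
Query 3: F[3] = B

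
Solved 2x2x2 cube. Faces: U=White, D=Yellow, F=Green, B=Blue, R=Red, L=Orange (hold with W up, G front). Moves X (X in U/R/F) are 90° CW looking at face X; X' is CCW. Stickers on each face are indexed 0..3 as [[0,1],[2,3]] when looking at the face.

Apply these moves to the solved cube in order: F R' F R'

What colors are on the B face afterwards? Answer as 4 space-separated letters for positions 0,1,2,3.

After move 1 (F): F=GGGG U=WWOO R=WRWR D=RRYY L=OYOY
After move 2 (R'): R=RRWW U=WBOB F=GWGO D=RGYG B=YBRB
After move 3 (F): F=GGOW U=WBYY R=ORBW D=WRYG L=OROG
After move 4 (R'): R=RWOB U=WRYY F=GBOY D=WGYW B=GBRB
Query: B face = GBRB

Answer: G B R B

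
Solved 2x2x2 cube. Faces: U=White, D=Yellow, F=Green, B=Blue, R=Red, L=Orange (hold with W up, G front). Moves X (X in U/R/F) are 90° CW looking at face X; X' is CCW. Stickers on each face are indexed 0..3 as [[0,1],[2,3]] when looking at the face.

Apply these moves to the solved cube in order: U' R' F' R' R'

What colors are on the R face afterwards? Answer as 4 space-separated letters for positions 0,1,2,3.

After move 1 (U'): U=WWWW F=OOGG R=GGRR B=RRBB L=BBOO
After move 2 (R'): R=GRGR U=WBWR F=OWGW D=YOYG B=YRYB
After move 3 (F'): F=WWOG U=WBGG R=ORYR D=BOYG L=BROW
After move 4 (R'): R=RROY U=WYGY F=WBOG D=BWYG B=GROB
After move 5 (R'): R=RYRO U=WOGG F=WYOY D=BBYG B=GRWB
Query: R face = RYRO

Answer: R Y R O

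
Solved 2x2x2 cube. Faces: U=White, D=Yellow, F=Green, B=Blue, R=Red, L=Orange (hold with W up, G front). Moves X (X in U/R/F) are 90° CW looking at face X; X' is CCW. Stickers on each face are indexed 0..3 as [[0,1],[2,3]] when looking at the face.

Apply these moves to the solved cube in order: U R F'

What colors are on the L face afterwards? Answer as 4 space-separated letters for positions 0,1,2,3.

After move 1 (U): U=WWWW F=RRGG R=BBRR B=OOBB L=GGOO
After move 2 (R): R=RBRB U=WRWG F=RYGY D=YBYO B=WOWB
After move 3 (F'): F=YYRG U=WRRR R=BBYB D=GOYO L=GGOW
Query: L face = GGOW

Answer: G G O W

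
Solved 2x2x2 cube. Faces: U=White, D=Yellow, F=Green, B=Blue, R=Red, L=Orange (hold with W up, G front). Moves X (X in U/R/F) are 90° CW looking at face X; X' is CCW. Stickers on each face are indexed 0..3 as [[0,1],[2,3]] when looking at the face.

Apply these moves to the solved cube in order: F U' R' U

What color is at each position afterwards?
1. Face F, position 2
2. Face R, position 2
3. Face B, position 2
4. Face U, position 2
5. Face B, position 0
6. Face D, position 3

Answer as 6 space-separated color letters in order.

After move 1 (F): F=GGGG U=WWOO R=WRWR D=RRYY L=OYOY
After move 2 (U'): U=WOWO F=OYGG R=GGWR B=WRBB L=BBOY
After move 3 (R'): R=GRGW U=WBWW F=OOGO D=RYYG B=YRRB
After move 4 (U): U=WWWB F=GRGO R=YRGW B=BBRB L=OOOY
Query 1: F[2] = G
Query 2: R[2] = G
Query 3: B[2] = R
Query 4: U[2] = W
Query 5: B[0] = B
Query 6: D[3] = G

Answer: G G R W B G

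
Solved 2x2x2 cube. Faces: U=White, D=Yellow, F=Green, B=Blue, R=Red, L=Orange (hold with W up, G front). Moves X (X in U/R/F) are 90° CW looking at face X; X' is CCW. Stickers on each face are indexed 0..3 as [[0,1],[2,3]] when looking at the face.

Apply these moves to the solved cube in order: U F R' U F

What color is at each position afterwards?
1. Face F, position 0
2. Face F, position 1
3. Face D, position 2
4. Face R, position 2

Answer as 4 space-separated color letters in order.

After move 1 (U): U=WWWW F=RRGG R=BBRR B=OOBB L=GGOO
After move 2 (F): F=GRGR U=WWOG R=WBWR D=RBYY L=GYOY
After move 3 (R'): R=BRWW U=WBOO F=GWGG D=RRYR B=YOBB
After move 4 (U): U=OWOB F=BRGG R=YOWW B=GYBB L=GWOY
After move 5 (F): F=GBGR U=OWYW R=OOBW D=WYYR L=GROR
Query 1: F[0] = G
Query 2: F[1] = B
Query 3: D[2] = Y
Query 4: R[2] = B

Answer: G B Y B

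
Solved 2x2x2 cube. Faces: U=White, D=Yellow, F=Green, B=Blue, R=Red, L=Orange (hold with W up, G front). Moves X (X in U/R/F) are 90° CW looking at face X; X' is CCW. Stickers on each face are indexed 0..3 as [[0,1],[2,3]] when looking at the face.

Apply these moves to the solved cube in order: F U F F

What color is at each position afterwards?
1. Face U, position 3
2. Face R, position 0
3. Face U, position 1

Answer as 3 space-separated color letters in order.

After move 1 (F): F=GGGG U=WWOO R=WRWR D=RRYY L=OYOY
After move 2 (U): U=OWOW F=WRGG R=BBWR B=OYBB L=GGOY
After move 3 (F): F=GWGR U=OWYG R=OBWR D=WBYY L=GROR
After move 4 (F): F=GGRW U=OWRR R=YBGR D=WOYY L=GWOB
Query 1: U[3] = R
Query 2: R[0] = Y
Query 3: U[1] = W

Answer: R Y W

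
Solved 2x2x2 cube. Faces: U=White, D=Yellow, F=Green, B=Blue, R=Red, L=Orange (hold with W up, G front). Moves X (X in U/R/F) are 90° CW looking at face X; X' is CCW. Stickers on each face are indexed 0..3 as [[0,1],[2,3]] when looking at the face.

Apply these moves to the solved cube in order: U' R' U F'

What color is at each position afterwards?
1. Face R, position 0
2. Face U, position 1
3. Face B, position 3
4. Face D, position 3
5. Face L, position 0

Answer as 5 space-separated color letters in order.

After move 1 (U'): U=WWWW F=OOGG R=GGRR B=RRBB L=BBOO
After move 2 (R'): R=GRGR U=WBWR F=OWGW D=YOYG B=YRYB
After move 3 (U): U=WWRB F=GRGW R=YRGR B=BBYB L=OWOO
After move 4 (F'): F=RWGG U=WWYG R=ORYR D=WOYG L=OBOR
Query 1: R[0] = O
Query 2: U[1] = W
Query 3: B[3] = B
Query 4: D[3] = G
Query 5: L[0] = O

Answer: O W B G O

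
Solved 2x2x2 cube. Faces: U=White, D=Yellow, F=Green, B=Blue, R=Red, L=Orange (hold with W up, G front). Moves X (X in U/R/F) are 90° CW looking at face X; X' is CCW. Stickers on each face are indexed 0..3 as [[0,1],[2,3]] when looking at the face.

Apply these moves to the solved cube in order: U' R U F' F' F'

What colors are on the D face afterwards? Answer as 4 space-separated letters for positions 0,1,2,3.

After move 1 (U'): U=WWWW F=OOGG R=GGRR B=RRBB L=BBOO
After move 2 (R): R=RGRG U=WOWG F=OYGY D=YBYR B=WRWB
After move 3 (U): U=WWGO F=RGGY R=WRRG B=BBWB L=OYOO
After move 4 (F'): F=GYRG U=WWWR R=BRYG D=YOYR L=OOOG
After move 5 (F'): F=YGGR U=WWBY R=ORYG D=OGYR L=OROW
After move 6 (F'): F=GRYG U=WWOY R=GROG D=RWYR L=OYOB
Query: D face = RWYR

Answer: R W Y R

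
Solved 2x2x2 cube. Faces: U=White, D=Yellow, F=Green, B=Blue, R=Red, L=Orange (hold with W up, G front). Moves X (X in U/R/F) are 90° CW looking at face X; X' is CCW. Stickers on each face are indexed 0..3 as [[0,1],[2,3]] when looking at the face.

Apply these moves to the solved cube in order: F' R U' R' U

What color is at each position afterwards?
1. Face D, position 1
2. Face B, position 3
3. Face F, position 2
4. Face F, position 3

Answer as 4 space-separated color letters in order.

Answer: W B G R

Derivation:
After move 1 (F'): F=GGGG U=WWRR R=YRYR D=OOYY L=OWOW
After move 2 (R): R=YYRR U=WGRG F=GOGY D=OBYB B=RBWB
After move 3 (U'): U=GGWR F=OWGY R=GORR B=YYWB L=RBOW
After move 4 (R'): R=ORGR U=GWWY F=OGGR D=OWYY B=BYBB
After move 5 (U): U=WGYW F=ORGR R=BYGR B=RBBB L=OGOW
Query 1: D[1] = W
Query 2: B[3] = B
Query 3: F[2] = G
Query 4: F[3] = R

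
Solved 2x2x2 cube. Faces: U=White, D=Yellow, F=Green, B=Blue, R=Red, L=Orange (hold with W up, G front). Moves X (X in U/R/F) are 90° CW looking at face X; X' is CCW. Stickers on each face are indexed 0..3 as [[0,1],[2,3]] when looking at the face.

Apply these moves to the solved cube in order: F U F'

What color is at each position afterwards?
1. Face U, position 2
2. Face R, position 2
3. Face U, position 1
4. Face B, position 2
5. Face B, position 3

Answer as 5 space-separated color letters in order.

Answer: B R W B B

Derivation:
After move 1 (F): F=GGGG U=WWOO R=WRWR D=RRYY L=OYOY
After move 2 (U): U=OWOW F=WRGG R=BBWR B=OYBB L=GGOY
After move 3 (F'): F=RGWG U=OWBW R=RBRR D=GYYY L=GWOO
Query 1: U[2] = B
Query 2: R[2] = R
Query 3: U[1] = W
Query 4: B[2] = B
Query 5: B[3] = B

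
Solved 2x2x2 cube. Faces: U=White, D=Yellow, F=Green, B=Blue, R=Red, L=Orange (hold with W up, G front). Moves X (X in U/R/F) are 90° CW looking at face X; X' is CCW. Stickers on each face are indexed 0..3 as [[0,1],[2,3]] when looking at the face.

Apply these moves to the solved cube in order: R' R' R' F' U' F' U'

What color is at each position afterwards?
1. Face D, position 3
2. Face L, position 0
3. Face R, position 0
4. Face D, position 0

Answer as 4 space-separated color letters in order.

After move 1 (R'): R=RRRR U=WBWB F=GWGW D=YGYG B=YBYB
After move 2 (R'): R=RRRR U=WYWY F=GBGB D=YWYW B=GBGB
After move 3 (R'): R=RRRR U=WGWG F=GYGY D=YBYB B=WBWB
After move 4 (F'): F=YYGG U=WGRR R=BRYR D=OOYB L=OGOW
After move 5 (U'): U=GRWR F=OGGG R=YYYR B=BRWB L=WBOW
After move 6 (F'): F=GGOG U=GRYY R=OYOR D=BWYB L=WROW
After move 7 (U'): U=RYGY F=WROG R=GGOR B=OYWB L=BROW
Query 1: D[3] = B
Query 2: L[0] = B
Query 3: R[0] = G
Query 4: D[0] = B

Answer: B B G B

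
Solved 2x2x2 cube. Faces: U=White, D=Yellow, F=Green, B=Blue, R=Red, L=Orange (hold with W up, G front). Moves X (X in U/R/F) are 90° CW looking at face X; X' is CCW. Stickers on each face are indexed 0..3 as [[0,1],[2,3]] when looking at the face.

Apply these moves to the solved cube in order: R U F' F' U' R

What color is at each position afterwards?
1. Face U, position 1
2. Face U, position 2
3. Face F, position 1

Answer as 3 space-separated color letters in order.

After move 1 (R): R=RRRR U=WGWG F=GYGY D=YBYB B=WBWB
After move 2 (U): U=WWGG F=RRGY R=WBRR B=OOWB L=GYOO
After move 3 (F'): F=RYRG U=WWWR R=BBYR D=YOYB L=GGOG
After move 4 (F'): F=YGRR U=WWBY R=OBYR D=GGYB L=GROW
After move 5 (U'): U=WYWB F=GRRR R=YGYR B=OBWB L=OOOW
After move 6 (R): R=YYRG U=WRWR F=GGRB D=GWYO B=BBYB
Query 1: U[1] = R
Query 2: U[2] = W
Query 3: F[1] = G

Answer: R W G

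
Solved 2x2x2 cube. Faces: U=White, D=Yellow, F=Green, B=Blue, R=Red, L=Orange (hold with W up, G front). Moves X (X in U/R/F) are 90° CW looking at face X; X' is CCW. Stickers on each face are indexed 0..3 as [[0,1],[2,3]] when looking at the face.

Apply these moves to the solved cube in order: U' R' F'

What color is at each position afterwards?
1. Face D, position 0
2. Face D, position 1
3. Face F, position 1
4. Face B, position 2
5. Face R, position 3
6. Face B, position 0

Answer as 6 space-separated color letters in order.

After move 1 (U'): U=WWWW F=OOGG R=GGRR B=RRBB L=BBOO
After move 2 (R'): R=GRGR U=WBWR F=OWGW D=YOYG B=YRYB
After move 3 (F'): F=WWOG U=WBGG R=ORYR D=BOYG L=BROW
Query 1: D[0] = B
Query 2: D[1] = O
Query 3: F[1] = W
Query 4: B[2] = Y
Query 5: R[3] = R
Query 6: B[0] = Y

Answer: B O W Y R Y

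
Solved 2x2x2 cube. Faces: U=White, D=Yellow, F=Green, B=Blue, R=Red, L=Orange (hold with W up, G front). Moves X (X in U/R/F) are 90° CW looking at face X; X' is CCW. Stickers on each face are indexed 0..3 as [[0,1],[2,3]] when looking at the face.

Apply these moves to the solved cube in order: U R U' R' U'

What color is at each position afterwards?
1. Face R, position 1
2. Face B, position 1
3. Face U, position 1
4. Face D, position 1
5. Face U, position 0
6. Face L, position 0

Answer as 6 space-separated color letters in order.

Answer: G B R G W O

Derivation:
After move 1 (U): U=WWWW F=RRGG R=BBRR B=OOBB L=GGOO
After move 2 (R): R=RBRB U=WRWG F=RYGY D=YBYO B=WOWB
After move 3 (U'): U=RGWW F=GGGY R=RYRB B=RBWB L=WOOO
After move 4 (R'): R=YBRR U=RWWR F=GGGW D=YGYY B=OBBB
After move 5 (U'): U=WRRW F=WOGW R=GGRR B=YBBB L=OBOO
Query 1: R[1] = G
Query 2: B[1] = B
Query 3: U[1] = R
Query 4: D[1] = G
Query 5: U[0] = W
Query 6: L[0] = O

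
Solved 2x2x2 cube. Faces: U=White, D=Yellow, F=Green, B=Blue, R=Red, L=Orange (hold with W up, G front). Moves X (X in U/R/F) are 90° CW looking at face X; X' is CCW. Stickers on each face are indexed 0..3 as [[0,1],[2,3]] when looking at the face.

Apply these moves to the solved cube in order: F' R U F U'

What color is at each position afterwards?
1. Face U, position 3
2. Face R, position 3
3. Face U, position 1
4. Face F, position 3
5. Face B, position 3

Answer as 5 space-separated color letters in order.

Answer: W R O Y B

Derivation:
After move 1 (F'): F=GGGG U=WWRR R=YRYR D=OOYY L=OWOW
After move 2 (R): R=YYRR U=WGRG F=GOGY D=OBYB B=RBWB
After move 3 (U): U=RWGG F=YYGY R=RBRR B=OWWB L=GOOW
After move 4 (F): F=GYYY U=RWWO R=GBGR D=RRYB L=GOOB
After move 5 (U'): U=WORW F=GOYY R=GYGR B=GBWB L=OWOB
Query 1: U[3] = W
Query 2: R[3] = R
Query 3: U[1] = O
Query 4: F[3] = Y
Query 5: B[3] = B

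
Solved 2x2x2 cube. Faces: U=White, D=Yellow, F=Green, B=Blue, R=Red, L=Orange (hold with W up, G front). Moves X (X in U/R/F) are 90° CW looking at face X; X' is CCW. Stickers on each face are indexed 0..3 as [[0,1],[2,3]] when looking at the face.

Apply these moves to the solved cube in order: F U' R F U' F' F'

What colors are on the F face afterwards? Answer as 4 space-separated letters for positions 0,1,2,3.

After move 1 (F): F=GGGG U=WWOO R=WRWR D=RRYY L=OYOY
After move 2 (U'): U=WOWO F=OYGG R=GGWR B=WRBB L=BBOY
After move 3 (R): R=WGRG U=WYWG F=ORGY D=RBYW B=OROB
After move 4 (F): F=GOYR U=WYYB R=WGGG D=RWYW L=BROB
After move 5 (U'): U=YBWY F=BRYR R=GOGG B=WGOB L=OROB
After move 6 (F'): F=RRBY U=YBGG R=WORG D=RBYW L=OYOW
After move 7 (F'): F=RYRB U=YBWR R=BORG D=YWYW L=OGOG
Query: F face = RYRB

Answer: R Y R B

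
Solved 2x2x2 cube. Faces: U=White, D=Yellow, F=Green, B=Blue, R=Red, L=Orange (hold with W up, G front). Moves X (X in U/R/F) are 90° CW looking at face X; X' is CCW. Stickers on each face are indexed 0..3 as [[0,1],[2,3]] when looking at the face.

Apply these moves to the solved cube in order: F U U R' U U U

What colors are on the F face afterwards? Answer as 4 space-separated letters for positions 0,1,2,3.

Answer: W R G W

Derivation:
After move 1 (F): F=GGGG U=WWOO R=WRWR D=RRYY L=OYOY
After move 2 (U): U=OWOW F=WRGG R=BBWR B=OYBB L=GGOY
After move 3 (U): U=OOWW F=BBGG R=OYWR B=GGBB L=WROY
After move 4 (R'): R=YROW U=OBWG F=BOGW D=RBYG B=YGRB
After move 5 (U): U=WOGB F=YRGW R=YGOW B=WRRB L=BOOY
After move 6 (U): U=GWBO F=YGGW R=WROW B=BORB L=YROY
After move 7 (U): U=BGOW F=WRGW R=BOOW B=YRRB L=YGOY
Query: F face = WRGW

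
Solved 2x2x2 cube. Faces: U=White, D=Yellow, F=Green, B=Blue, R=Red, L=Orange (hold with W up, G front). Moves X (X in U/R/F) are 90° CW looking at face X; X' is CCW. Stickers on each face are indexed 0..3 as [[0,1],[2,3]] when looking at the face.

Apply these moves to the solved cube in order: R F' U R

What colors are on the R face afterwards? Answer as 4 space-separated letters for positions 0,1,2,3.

After move 1 (R): R=RRRR U=WGWG F=GYGY D=YBYB B=WBWB
After move 2 (F'): F=YYGG U=WGRR R=BRYR D=OOYB L=OGOW
After move 3 (U): U=RWRG F=BRGG R=WBYR B=OGWB L=YYOW
After move 4 (R): R=YWRB U=RRRG F=BOGB D=OWYO B=GGWB
Query: R face = YWRB

Answer: Y W R B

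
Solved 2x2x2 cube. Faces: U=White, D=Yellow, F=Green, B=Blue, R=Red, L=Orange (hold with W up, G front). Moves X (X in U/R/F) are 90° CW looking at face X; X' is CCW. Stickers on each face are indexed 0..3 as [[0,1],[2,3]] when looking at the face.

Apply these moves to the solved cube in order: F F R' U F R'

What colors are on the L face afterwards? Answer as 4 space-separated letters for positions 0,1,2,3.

After move 1 (F): F=GGGG U=WWOO R=WRWR D=RRYY L=OYOY
After move 2 (F): F=GGGG U=WWYY R=OROR D=WWYY L=OROR
After move 3 (R'): R=RROO U=WBYB F=GWGY D=WGYG B=YBWB
After move 4 (U): U=YWBB F=RRGY R=YBOO B=ORWB L=GWOR
After move 5 (F): F=GRYR U=YWRW R=BBBO D=OYYG L=GWOG
After move 6 (R'): R=BOBB U=YWRO F=GWYW D=ORYR B=GRYB
Query: L face = GWOG

Answer: G W O G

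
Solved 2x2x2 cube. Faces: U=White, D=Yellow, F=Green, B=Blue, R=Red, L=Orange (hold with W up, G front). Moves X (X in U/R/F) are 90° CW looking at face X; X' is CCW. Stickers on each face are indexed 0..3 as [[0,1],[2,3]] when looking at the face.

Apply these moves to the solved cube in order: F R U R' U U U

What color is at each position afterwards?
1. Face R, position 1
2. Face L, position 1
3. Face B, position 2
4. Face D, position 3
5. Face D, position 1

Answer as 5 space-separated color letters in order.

After move 1 (F): F=GGGG U=WWOO R=WRWR D=RRYY L=OYOY
After move 2 (R): R=WWRR U=WGOG F=GRGY D=RBYB B=OBWB
After move 3 (U): U=OWGG F=WWGY R=OBRR B=OYWB L=GROY
After move 4 (R'): R=BROR U=OWGO F=WWGG D=RWYY B=BYBB
After move 5 (U): U=GOOW F=BRGG R=BYOR B=GRBB L=WWOY
After move 6 (U): U=OGWO F=BYGG R=GROR B=WWBB L=BROY
After move 7 (U): U=WOOG F=GRGG R=WWOR B=BRBB L=BYOY
Query 1: R[1] = W
Query 2: L[1] = Y
Query 3: B[2] = B
Query 4: D[3] = Y
Query 5: D[1] = W

Answer: W Y B Y W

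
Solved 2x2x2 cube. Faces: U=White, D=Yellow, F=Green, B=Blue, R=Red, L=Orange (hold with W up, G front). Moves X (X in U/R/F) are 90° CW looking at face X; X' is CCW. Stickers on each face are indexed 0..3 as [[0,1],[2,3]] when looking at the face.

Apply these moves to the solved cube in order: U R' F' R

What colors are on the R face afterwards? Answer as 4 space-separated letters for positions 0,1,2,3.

Answer: Y R R R

Derivation:
After move 1 (U): U=WWWW F=RRGG R=BBRR B=OOBB L=GGOO
After move 2 (R'): R=BRBR U=WBWO F=RWGW D=YRYG B=YOYB
After move 3 (F'): F=WWRG U=WBBB R=RRYR D=GOYG L=GOOW
After move 4 (R): R=YRRR U=WWBG F=WORG D=GYYY B=BOBB
Query: R face = YRRR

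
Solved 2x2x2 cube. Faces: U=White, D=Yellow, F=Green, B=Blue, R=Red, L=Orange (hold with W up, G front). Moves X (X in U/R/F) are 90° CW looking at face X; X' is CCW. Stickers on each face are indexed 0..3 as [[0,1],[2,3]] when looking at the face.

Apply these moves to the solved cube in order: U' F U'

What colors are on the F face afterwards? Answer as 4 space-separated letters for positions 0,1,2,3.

Answer: B Y G O

Derivation:
After move 1 (U'): U=WWWW F=OOGG R=GGRR B=RRBB L=BBOO
After move 2 (F): F=GOGO U=WWOB R=WGWR D=RGYY L=BYOY
After move 3 (U'): U=WBWO F=BYGO R=GOWR B=WGBB L=RROY
Query: F face = BYGO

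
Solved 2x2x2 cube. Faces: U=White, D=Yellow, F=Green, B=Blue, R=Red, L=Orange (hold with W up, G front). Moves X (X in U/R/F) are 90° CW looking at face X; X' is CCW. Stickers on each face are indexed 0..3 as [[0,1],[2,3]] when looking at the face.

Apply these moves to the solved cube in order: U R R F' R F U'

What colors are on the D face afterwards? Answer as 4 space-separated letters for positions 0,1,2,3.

After move 1 (U): U=WWWW F=RRGG R=BBRR B=OOBB L=GGOO
After move 2 (R): R=RBRB U=WRWG F=RYGY D=YBYO B=WOWB
After move 3 (R): R=RRBB U=WYWY F=RBGO D=YWYW B=GORB
After move 4 (F'): F=BORG U=WYRB R=WRYB D=GOYW L=GYOW
After move 5 (R): R=YWBR U=WORG F=BORW D=GRYG B=BOYB
After move 6 (F): F=RBWO U=WOWY R=RWGR D=BYYG L=GGOR
After move 7 (U'): U=OYWW F=GGWO R=RBGR B=RWYB L=BOOR
Query: D face = BYYG

Answer: B Y Y G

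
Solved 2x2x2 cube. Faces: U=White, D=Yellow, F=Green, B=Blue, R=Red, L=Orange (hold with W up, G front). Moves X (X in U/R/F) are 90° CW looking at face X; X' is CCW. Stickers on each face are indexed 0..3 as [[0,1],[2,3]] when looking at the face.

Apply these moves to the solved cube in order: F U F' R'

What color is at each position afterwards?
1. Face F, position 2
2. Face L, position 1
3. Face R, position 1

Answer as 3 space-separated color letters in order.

After move 1 (F): F=GGGG U=WWOO R=WRWR D=RRYY L=OYOY
After move 2 (U): U=OWOW F=WRGG R=BBWR B=OYBB L=GGOY
After move 3 (F'): F=RGWG U=OWBW R=RBRR D=GYYY L=GWOO
After move 4 (R'): R=BRRR U=OBBO F=RWWW D=GGYG B=YYYB
Query 1: F[2] = W
Query 2: L[1] = W
Query 3: R[1] = R

Answer: W W R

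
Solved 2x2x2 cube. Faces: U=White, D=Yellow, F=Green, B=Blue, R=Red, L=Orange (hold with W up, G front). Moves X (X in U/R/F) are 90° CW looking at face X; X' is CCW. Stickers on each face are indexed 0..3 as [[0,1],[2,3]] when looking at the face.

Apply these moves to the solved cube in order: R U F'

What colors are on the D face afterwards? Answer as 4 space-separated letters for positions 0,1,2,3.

After move 1 (R): R=RRRR U=WGWG F=GYGY D=YBYB B=WBWB
After move 2 (U): U=WWGG F=RRGY R=WBRR B=OOWB L=GYOO
After move 3 (F'): F=RYRG U=WWWR R=BBYR D=YOYB L=GGOG
Query: D face = YOYB

Answer: Y O Y B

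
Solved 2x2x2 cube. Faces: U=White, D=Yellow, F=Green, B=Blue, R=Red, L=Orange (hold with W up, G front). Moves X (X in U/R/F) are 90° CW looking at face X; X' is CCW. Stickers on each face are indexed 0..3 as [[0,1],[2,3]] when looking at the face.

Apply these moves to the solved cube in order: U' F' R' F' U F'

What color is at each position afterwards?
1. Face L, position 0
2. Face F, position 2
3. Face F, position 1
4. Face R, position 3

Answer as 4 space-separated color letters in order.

Answer: W G O Y

Derivation:
After move 1 (U'): U=WWWW F=OOGG R=GGRR B=RRBB L=BBOO
After move 2 (F'): F=OGOG U=WWGR R=YGYR D=BOYY L=BWOW
After move 3 (R'): R=GRYY U=WBGR F=OWOR D=BGYG B=YROB
After move 4 (F'): F=WROO U=WBGY R=GRBY D=WWYG L=BROG
After move 5 (U): U=GWYB F=GROO R=YRBY B=BROB L=WROG
After move 6 (F'): F=ROGO U=GWYB R=WRWY D=RGYG L=WBOY
Query 1: L[0] = W
Query 2: F[2] = G
Query 3: F[1] = O
Query 4: R[3] = Y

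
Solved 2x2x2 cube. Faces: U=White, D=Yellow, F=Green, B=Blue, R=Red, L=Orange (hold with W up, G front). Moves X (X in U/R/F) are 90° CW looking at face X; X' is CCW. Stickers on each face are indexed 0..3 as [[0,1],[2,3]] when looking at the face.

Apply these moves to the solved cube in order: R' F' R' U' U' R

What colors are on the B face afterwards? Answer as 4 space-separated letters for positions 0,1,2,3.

After move 1 (R'): R=RRRR U=WBWB F=GWGW D=YGYG B=YBYB
After move 2 (F'): F=WWGG U=WBRR R=GRYR D=OOYG L=OBOW
After move 3 (R'): R=RRGY U=WYRY F=WBGR D=OWYG B=GBOB
After move 4 (U'): U=YYWR F=OBGR R=WBGY B=RROB L=GBOW
After move 5 (U'): U=YRYW F=GBGR R=OBGY B=WBOB L=RROW
After move 6 (R): R=GOYB U=YBYR F=GWGG D=OOYW B=WBRB
Query: B face = WBRB

Answer: W B R B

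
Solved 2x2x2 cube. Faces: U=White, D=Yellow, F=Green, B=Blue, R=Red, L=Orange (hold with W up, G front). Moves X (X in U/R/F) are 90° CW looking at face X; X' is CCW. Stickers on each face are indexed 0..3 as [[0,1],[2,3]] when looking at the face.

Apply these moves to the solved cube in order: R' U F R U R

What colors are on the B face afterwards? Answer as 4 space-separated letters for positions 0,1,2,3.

After move 1 (R'): R=RRRR U=WBWB F=GWGW D=YGYG B=YBYB
After move 2 (U): U=WWBB F=RRGW R=YBRR B=OOYB L=GWOO
After move 3 (F): F=GRWR U=WWOW R=BBBR D=RYYG L=GYOG
After move 4 (R): R=BBRB U=WROR F=GYWG D=RYYO B=WOWB
After move 5 (U): U=OWRR F=BBWG R=WORB B=GYWB L=GYOG
After move 6 (R): R=RWBO U=OBRG F=BYWO D=RWYG B=RYWB
Query: B face = RYWB

Answer: R Y W B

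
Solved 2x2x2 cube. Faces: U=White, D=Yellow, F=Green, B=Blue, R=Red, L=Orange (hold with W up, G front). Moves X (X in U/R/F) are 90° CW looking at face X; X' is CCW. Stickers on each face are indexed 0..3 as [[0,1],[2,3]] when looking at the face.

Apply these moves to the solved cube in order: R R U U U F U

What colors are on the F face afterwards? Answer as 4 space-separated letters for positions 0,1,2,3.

After move 1 (R): R=RRRR U=WGWG F=GYGY D=YBYB B=WBWB
After move 2 (R): R=RRRR U=WYWY F=GBGB D=YWYW B=GBGB
After move 3 (U): U=WWYY F=RRGB R=GBRR B=OOGB L=GBOO
After move 4 (U): U=YWYW F=GBGB R=OORR B=GBGB L=RROO
After move 5 (U): U=YYWW F=OOGB R=GBRR B=RRGB L=GBOO
After move 6 (F): F=GOBO U=YYOB R=WBWR D=RGYW L=GYOW
After move 7 (U): U=OYBY F=WBBO R=RRWR B=GYGB L=GOOW
Query: F face = WBBO

Answer: W B B O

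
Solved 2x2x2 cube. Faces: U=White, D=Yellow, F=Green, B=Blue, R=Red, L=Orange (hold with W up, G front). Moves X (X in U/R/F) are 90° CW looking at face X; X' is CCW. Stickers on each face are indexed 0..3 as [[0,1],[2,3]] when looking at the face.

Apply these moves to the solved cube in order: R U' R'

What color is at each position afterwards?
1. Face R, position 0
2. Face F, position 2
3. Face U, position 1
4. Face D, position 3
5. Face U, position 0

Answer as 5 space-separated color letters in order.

After move 1 (R): R=RRRR U=WGWG F=GYGY D=YBYB B=WBWB
After move 2 (U'): U=GGWW F=OOGY R=GYRR B=RRWB L=WBOO
After move 3 (R'): R=YRGR U=GWWR F=OGGW D=YOYY B=BRBB
Query 1: R[0] = Y
Query 2: F[2] = G
Query 3: U[1] = W
Query 4: D[3] = Y
Query 5: U[0] = G

Answer: Y G W Y G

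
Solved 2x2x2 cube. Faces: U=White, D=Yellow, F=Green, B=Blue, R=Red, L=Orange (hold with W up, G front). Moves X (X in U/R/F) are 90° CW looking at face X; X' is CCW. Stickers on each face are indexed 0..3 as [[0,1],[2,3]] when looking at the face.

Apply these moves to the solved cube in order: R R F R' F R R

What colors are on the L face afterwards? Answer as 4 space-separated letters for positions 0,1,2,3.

After move 1 (R): R=RRRR U=WGWG F=GYGY D=YBYB B=WBWB
After move 2 (R): R=RRRR U=WYWY F=GBGB D=YWYW B=GBGB
After move 3 (F): F=GGBB U=WYOO R=WRYR D=RRYW L=OYOW
After move 4 (R'): R=RRWY U=WGOG F=GYBO D=RGYB B=WBRB
After move 5 (F): F=BGOY U=WGWY R=ORGY D=WRYB L=OROG
After move 6 (R): R=GOYR U=WGWY F=BROB D=WRYW B=YBGB
After move 7 (R): R=YGRO U=WRWB F=BROW D=WGYY B=YBGB
Query: L face = OROG

Answer: O R O G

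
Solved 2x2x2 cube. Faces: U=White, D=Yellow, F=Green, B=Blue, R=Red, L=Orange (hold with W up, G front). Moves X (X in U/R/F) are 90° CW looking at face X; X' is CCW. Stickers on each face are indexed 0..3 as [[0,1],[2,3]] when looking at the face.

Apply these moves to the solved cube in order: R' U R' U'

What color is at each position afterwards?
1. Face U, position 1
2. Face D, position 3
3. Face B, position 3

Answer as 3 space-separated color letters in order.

After move 1 (R'): R=RRRR U=WBWB F=GWGW D=YGYG B=YBYB
After move 2 (U): U=WWBB F=RRGW R=YBRR B=OOYB L=GWOO
After move 3 (R'): R=BRYR U=WYBO F=RWGB D=YRYW B=GOGB
After move 4 (U'): U=YOWB F=GWGB R=RWYR B=BRGB L=GOOO
Query 1: U[1] = O
Query 2: D[3] = W
Query 3: B[3] = B

Answer: O W B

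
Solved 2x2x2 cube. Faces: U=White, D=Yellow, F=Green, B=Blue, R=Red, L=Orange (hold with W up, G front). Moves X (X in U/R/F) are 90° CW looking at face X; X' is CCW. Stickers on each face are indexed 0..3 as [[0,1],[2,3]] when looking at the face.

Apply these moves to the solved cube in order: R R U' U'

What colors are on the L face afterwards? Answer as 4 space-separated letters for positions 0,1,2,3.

Answer: R R O O

Derivation:
After move 1 (R): R=RRRR U=WGWG F=GYGY D=YBYB B=WBWB
After move 2 (R): R=RRRR U=WYWY F=GBGB D=YWYW B=GBGB
After move 3 (U'): U=YYWW F=OOGB R=GBRR B=RRGB L=GBOO
After move 4 (U'): U=YWYW F=GBGB R=OORR B=GBGB L=RROO
Query: L face = RROO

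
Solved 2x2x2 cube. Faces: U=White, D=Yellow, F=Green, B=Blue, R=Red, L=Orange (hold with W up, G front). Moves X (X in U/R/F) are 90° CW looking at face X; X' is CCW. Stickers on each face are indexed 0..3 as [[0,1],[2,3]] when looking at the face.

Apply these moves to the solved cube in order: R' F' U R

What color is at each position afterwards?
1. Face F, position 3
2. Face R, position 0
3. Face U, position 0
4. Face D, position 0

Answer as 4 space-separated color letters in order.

Answer: G Y R O

Derivation:
After move 1 (R'): R=RRRR U=WBWB F=GWGW D=YGYG B=YBYB
After move 2 (F'): F=WWGG U=WBRR R=GRYR D=OOYG L=OBOW
After move 3 (U): U=RWRB F=GRGG R=YBYR B=OBYB L=WWOW
After move 4 (R): R=YYRB U=RRRG F=GOGG D=OYYO B=BBWB
Query 1: F[3] = G
Query 2: R[0] = Y
Query 3: U[0] = R
Query 4: D[0] = O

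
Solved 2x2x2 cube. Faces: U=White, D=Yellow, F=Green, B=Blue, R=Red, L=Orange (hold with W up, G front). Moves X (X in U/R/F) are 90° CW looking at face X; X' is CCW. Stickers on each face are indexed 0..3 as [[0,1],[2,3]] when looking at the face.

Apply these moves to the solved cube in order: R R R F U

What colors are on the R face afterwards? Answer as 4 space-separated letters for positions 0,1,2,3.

After move 1 (R): R=RRRR U=WGWG F=GYGY D=YBYB B=WBWB
After move 2 (R): R=RRRR U=WYWY F=GBGB D=YWYW B=GBGB
After move 3 (R): R=RRRR U=WBWB F=GWGW D=YGYG B=YBYB
After move 4 (F): F=GGWW U=WBOO R=WRBR D=RRYG L=OYOG
After move 5 (U): U=OWOB F=WRWW R=YBBR B=OYYB L=GGOG
Query: R face = YBBR

Answer: Y B B R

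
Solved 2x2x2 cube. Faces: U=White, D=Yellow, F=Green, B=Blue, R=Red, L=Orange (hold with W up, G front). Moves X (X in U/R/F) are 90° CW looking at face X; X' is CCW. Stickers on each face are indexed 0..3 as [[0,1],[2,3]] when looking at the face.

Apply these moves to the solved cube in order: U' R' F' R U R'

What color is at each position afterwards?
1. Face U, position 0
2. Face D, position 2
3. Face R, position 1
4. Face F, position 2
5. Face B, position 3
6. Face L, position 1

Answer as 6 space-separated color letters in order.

Answer: G Y R O B O

Derivation:
After move 1 (U'): U=WWWW F=OOGG R=GGRR B=RRBB L=BBOO
After move 2 (R'): R=GRGR U=WBWR F=OWGW D=YOYG B=YRYB
After move 3 (F'): F=WWOG U=WBGG R=ORYR D=BOYG L=BROW
After move 4 (R): R=YORR U=WWGG F=WOOG D=BYYY B=GRBB
After move 5 (U): U=GWGW F=YOOG R=GRRR B=BRBB L=WOOW
After move 6 (R'): R=RRGR U=GBGB F=YWOW D=BOYG B=YRYB
Query 1: U[0] = G
Query 2: D[2] = Y
Query 3: R[1] = R
Query 4: F[2] = O
Query 5: B[3] = B
Query 6: L[1] = O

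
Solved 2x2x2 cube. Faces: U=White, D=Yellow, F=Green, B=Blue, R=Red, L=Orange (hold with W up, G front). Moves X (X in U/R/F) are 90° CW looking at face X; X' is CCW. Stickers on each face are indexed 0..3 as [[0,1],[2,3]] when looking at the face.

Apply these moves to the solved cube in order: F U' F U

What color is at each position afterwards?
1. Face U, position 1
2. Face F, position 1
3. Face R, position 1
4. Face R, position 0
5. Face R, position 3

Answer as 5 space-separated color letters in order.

Answer: W G R W R

Derivation:
After move 1 (F): F=GGGG U=WWOO R=WRWR D=RRYY L=OYOY
After move 2 (U'): U=WOWO F=OYGG R=GGWR B=WRBB L=BBOY
After move 3 (F): F=GOGY U=WOYB R=WGOR D=WGYY L=BROR
After move 4 (U): U=YWBO F=WGGY R=WROR B=BRBB L=GOOR
Query 1: U[1] = W
Query 2: F[1] = G
Query 3: R[1] = R
Query 4: R[0] = W
Query 5: R[3] = R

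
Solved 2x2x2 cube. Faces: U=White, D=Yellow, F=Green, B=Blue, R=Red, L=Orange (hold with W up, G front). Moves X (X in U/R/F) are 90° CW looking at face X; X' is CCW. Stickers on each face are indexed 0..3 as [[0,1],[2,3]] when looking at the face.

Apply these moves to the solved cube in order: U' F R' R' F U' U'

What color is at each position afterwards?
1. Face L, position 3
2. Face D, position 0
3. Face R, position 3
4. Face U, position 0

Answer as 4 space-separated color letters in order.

Answer: W G W Y

Derivation:
After move 1 (U'): U=WWWW F=OOGG R=GGRR B=RRBB L=BBOO
After move 2 (F): F=GOGO U=WWOB R=WGWR D=RGYY L=BYOY
After move 3 (R'): R=GRWW U=WBOR F=GWGB D=ROYO B=YRGB
After move 4 (R'): R=RWGW U=WGOY F=GBGR D=RWYB B=OROB
After move 5 (F): F=GGRB U=WGYY R=OWYW D=GRYB L=BROW
After move 6 (U'): U=GYWY F=BRRB R=GGYW B=OWOB L=OROW
After move 7 (U'): U=YYGW F=ORRB R=BRYW B=GGOB L=OWOW
Query 1: L[3] = W
Query 2: D[0] = G
Query 3: R[3] = W
Query 4: U[0] = Y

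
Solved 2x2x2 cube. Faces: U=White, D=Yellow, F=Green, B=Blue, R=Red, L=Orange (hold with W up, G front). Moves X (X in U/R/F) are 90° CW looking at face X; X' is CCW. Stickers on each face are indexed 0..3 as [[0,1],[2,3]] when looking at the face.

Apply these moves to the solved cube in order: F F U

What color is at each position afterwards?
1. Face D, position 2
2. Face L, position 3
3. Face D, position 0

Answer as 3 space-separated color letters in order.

Answer: Y R W

Derivation:
After move 1 (F): F=GGGG U=WWOO R=WRWR D=RRYY L=OYOY
After move 2 (F): F=GGGG U=WWYY R=OROR D=WWYY L=OROR
After move 3 (U): U=YWYW F=ORGG R=BBOR B=ORBB L=GGOR
Query 1: D[2] = Y
Query 2: L[3] = R
Query 3: D[0] = W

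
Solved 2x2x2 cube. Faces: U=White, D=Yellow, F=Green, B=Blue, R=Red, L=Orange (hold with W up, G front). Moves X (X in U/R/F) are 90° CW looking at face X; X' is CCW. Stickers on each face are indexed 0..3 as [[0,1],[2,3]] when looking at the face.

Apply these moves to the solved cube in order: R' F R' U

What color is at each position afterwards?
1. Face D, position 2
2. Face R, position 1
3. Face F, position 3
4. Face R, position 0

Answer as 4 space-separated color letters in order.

After move 1 (R'): R=RRRR U=WBWB F=GWGW D=YGYG B=YBYB
After move 2 (F): F=GGWW U=WBOO R=WRBR D=RRYG L=OYOG
After move 3 (R'): R=RRWB U=WYOY F=GBWO D=RGYW B=GBRB
After move 4 (U): U=OWYY F=RRWO R=GBWB B=OYRB L=GBOG
Query 1: D[2] = Y
Query 2: R[1] = B
Query 3: F[3] = O
Query 4: R[0] = G

Answer: Y B O G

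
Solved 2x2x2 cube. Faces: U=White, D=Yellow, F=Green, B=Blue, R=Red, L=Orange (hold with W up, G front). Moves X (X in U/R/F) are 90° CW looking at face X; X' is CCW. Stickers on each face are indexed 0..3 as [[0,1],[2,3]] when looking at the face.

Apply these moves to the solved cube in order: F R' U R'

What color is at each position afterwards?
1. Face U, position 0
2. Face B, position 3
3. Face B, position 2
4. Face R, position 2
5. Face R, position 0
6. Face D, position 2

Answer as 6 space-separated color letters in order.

After move 1 (F): F=GGGG U=WWOO R=WRWR D=RRYY L=OYOY
After move 2 (R'): R=RRWW U=WBOB F=GWGO D=RGYG B=YBRB
After move 3 (U): U=OWBB F=RRGO R=YBWW B=OYRB L=GWOY
After move 4 (R'): R=BWYW U=ORBO F=RWGB D=RRYO B=GYGB
Query 1: U[0] = O
Query 2: B[3] = B
Query 3: B[2] = G
Query 4: R[2] = Y
Query 5: R[0] = B
Query 6: D[2] = Y

Answer: O B G Y B Y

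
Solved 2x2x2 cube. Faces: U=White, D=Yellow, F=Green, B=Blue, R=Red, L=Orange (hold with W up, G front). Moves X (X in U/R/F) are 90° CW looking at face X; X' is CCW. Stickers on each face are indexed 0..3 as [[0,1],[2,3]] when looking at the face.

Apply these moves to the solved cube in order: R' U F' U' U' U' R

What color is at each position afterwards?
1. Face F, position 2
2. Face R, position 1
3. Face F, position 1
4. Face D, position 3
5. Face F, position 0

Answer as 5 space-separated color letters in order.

Answer: R O O G G

Derivation:
After move 1 (R'): R=RRRR U=WBWB F=GWGW D=YGYG B=YBYB
After move 2 (U): U=WWBB F=RRGW R=YBRR B=OOYB L=GWOO
After move 3 (F'): F=RWRG U=WWYR R=GBYR D=WOYG L=GBOB
After move 4 (U'): U=WRWY F=GBRG R=RWYR B=GBYB L=OOOB
After move 5 (U'): U=RYWW F=OORG R=GBYR B=RWYB L=GBOB
After move 6 (U'): U=YWRW F=GBRG R=OOYR B=GBYB L=RWOB
After move 7 (R): R=YORO U=YBRG F=GORG D=WYYG B=WBWB
Query 1: F[2] = R
Query 2: R[1] = O
Query 3: F[1] = O
Query 4: D[3] = G
Query 5: F[0] = G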